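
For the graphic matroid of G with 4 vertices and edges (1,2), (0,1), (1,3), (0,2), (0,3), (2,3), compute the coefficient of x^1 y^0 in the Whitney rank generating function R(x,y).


R(x,y) = sum over A in 2^E of x^(r(E)-r(A)) * y^(|A|-r(A)).
G has 4 vertices, 6 edges. r(E) = 3.
Enumerate all 2^6 = 64 subsets.
Count subsets with r(E)-r(A)=1 and |A|-r(A)=0: 15.

15


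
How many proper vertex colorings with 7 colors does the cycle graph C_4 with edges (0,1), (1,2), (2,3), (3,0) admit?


P(C_4, k) = (k-1)^4 + (-1)^4*(k-1).
P(7) = (6)^4 + 6
= 1296 + 6 = 1302.

1302


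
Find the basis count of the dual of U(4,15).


The dual of U(r,n) is U(n-r, n) = U(11,15).
Bases of U(11,15) are all (11)-element subsets.
|B(M*)| = C(15,11) = 1365.

1365


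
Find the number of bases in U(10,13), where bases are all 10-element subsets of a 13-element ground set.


Bases of U(10,13) are all 10-element subsets of the 13-element ground set.
Number of bases = C(13,10).
C(13,10) = 13! / (10! * 3!) = 286.

286


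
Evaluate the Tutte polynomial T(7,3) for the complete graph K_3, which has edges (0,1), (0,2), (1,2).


T(K_3; x,y) = x^2 + x + y.
T(7,3) = 49 + 7 + 3 = 59.

59


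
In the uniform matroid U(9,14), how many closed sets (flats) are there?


Flats of U(9,14): every subset of size < 9 is a flat, plus E itself.
Count = (14 choose 0) + (14 choose 1) + (14 choose 2) + (14 choose 3) + (14 choose 4) + (14 choose 5) + (14 choose 6) + (14 choose 7) + (14 choose 8) + 1
     = 1 + 14 + 91 + 364 + 1001 + 2002 + 3003 + 3432 + 3003 + 1
     = 12912.

12912


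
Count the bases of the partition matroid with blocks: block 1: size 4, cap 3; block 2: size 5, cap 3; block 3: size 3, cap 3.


A basis picks exactly ci elements from block i.
Number of bases = product of C(|Si|, ci).
= C(4,3) * C(5,3) * C(3,3)
= 4 * 10 * 1
= 40.

40


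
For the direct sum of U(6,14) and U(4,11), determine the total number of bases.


Bases of a direct sum M1 + M2: |B| = |B(M1)| * |B(M2)|.
|B(U(6,14))| = C(14,6) = 3003.
|B(U(4,11))| = C(11,4) = 330.
Total bases = 3003 * 330 = 990990.

990990


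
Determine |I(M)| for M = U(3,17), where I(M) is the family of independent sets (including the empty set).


Independent sets of U(3,17) are all subsets of size <= 3.
Count = (17 choose 0) + (17 choose 1) + (17 choose 2) + (17 choose 3)
     = 1 + 17 + 136 + 680
     = 834.

834


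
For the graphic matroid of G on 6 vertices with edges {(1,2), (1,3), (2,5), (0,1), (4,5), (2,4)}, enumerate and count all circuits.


A circuit in a graphic matroid = edge set of a simple cycle.
G has 6 vertices and 6 edges.
Enumerating all minimal edge subsets forming cycles...
Total circuits found: 1.

1


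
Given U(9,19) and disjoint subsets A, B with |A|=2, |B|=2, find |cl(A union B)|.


|A union B| = 2 + 2 = 4 (disjoint).
In U(9,19), cl(S) = S if |S| < 9, else cl(S) = E.
Since 4 < 9, cl(A union B) = A union B.
|cl(A union B)| = 4.

4


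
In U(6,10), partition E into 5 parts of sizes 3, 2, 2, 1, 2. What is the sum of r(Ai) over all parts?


r(Ai) = min(|Ai|, 6) for each part.
Sum = min(3,6) + min(2,6) + min(2,6) + min(1,6) + min(2,6)
    = 3 + 2 + 2 + 1 + 2
    = 10.

10


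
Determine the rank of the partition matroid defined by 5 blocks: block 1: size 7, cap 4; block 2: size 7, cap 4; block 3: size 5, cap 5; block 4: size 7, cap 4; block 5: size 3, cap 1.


Rank of a partition matroid = sum of min(|Si|, ci) for each block.
= min(7,4) + min(7,4) + min(5,5) + min(7,4) + min(3,1)
= 4 + 4 + 5 + 4 + 1
= 18.

18


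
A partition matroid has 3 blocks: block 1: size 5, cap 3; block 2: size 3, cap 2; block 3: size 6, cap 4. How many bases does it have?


A basis picks exactly ci elements from block i.
Number of bases = product of C(|Si|, ci).
= C(5,3) * C(3,2) * C(6,4)
= 10 * 3 * 15
= 450.

450


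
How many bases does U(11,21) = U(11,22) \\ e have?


Deleting e from U(11,22) gives U(11,21) since n > r.
Bases of U(11,21) = C(21,11) = 21! / (11! * 10!) = 352716.

352716


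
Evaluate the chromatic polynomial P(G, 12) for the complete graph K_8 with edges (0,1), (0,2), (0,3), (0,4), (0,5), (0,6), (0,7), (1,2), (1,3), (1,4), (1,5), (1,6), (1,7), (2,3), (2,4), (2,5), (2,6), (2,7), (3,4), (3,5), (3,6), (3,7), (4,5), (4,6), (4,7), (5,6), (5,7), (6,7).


P(K_8, k) = k(k-1)(k-2)...(k-7).
P(12) = (12) * (11) * (10) * (9) * (8) * (7) * (6) * (5) = 19958400.

19958400


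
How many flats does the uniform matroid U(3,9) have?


Flats of U(3,9): every subset of size < 3 is a flat, plus E itself.
Count = (9 choose 0) + (9 choose 1) + (9 choose 2) + 1
     = 1 + 9 + 36 + 1
     = 47.

47


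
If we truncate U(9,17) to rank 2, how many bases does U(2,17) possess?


Truncating U(9,17) to rank 2 gives U(2,17).
Bases of U(2,17) are all 2-element subsets of 17 elements.
Number of bases = C(17,2) = (17 * 16) / (1 * 2) = 136.

136


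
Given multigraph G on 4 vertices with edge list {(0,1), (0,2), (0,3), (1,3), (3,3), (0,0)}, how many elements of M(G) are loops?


In a graphic matroid, a loop is a self-loop edge (u,u) with rank 0.
Examining all 6 edges for self-loops...
Self-loops found: (3,3), (0,0)
Number of loops = 2.

2


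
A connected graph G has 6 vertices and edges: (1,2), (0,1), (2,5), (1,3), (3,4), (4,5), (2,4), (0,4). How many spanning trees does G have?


By Kirchhoff's matrix tree theorem, the number of spanning trees equals
the determinant of any cofactor of the Laplacian matrix L.
G has 6 vertices and 8 edges.
Computing the (5 x 5) cofactor determinant gives 32.

32


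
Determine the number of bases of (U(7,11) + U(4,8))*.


(M1+M2)* = M1* + M2*.
M1* = U(4,11), bases: C(11,4) = 330.
M2* = U(4,8), bases: C(8,4) = 70.
|B(M*)| = 330 * 70 = 23100.

23100


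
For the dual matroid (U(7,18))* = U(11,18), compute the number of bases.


The dual of U(r,n) is U(n-r, n) = U(11,18).
Bases of U(11,18) are all (11)-element subsets.
|B(M*)| = C(18,11) = 18! / (11! * 7!) = 31824.

31824


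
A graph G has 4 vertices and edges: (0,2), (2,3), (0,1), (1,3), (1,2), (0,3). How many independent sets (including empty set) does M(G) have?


An independent set in a graphic matroid is an acyclic edge subset.
G has 4 vertices and 6 edges.
Enumerate all 2^6 = 64 subsets, checking for acyclicity.
Total independent sets = 38.

38


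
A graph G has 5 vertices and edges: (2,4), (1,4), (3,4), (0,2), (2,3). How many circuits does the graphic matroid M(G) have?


A circuit in a graphic matroid = edge set of a simple cycle.
G has 5 vertices and 5 edges.
Enumerating all minimal edge subsets forming cycles...
Total circuits found: 1.

1


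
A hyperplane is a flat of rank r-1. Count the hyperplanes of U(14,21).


Hyperplanes of U(14,21) are flats of rank 13.
In a uniform matroid, these are exactly the (13)-element subsets.
Count = C(21,13) = 203490.

203490


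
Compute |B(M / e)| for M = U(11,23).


Contracting e from U(11,23) gives U(10,22).
Bases of U(10,22) = (22 choose 10) = 646646.

646646


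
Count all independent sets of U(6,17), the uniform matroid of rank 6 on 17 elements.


Independent sets of U(6,17) are all subsets of size <= 6.
Count = C(17,0) + C(17,1) + C(17,2) + C(17,3) + C(17,4) + C(17,5) + C(17,6)
     = 1 + 17 + 136 + 680 + 2380 + 6188 + 12376
     = 21778.

21778


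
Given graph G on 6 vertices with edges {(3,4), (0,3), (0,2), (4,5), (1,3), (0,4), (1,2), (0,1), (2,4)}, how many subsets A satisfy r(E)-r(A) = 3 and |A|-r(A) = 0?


R(x,y) = sum over A in 2^E of x^(r(E)-r(A)) * y^(|A|-r(A)).
G has 6 vertices, 9 edges. r(E) = 5.
Enumerate all 2^9 = 512 subsets.
Count subsets with r(E)-r(A)=3 and |A|-r(A)=0: 36.

36


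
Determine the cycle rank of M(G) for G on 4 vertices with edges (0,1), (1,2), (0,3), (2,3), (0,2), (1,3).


Cycle rank (nullity) = |E| - r(M) = |E| - (|V| - c).
|E| = 6, |V| = 4, c = 1.
Nullity = 6 - (4 - 1) = 6 - 3 = 3.

3


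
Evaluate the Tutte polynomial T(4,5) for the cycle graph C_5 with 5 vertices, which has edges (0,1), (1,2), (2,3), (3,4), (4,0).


T(C_5; x,y) = x + x^2 + ... + x^(4) + y.
T(4,5) = 4^1 + 4^2 + 4^3 + 4^4 + 5
= 4 + 16 + 64 + 256 + 5
= 345.

345


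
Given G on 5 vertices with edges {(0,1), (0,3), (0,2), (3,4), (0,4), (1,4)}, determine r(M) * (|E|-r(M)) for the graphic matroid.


r(M) = |V| - c = 5 - 1 = 4.
nullity = |E| - r(M) = 6 - 4 = 2.
Product = 4 * 2 = 8.

8


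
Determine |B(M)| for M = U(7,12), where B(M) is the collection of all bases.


Bases of U(7,12) are all 7-element subsets of the 12-element ground set.
Number of bases = C(12,7).
C(12,7) = 12! / (7! * 5!) = 792.

792


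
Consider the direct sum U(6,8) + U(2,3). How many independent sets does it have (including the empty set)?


For a direct sum, |I(M1+M2)| = |I(M1)| * |I(M2)|.
|I(U(6,8))| = sum C(8,k) for k=0..6 = 247.
|I(U(2,3))| = sum C(3,k) for k=0..2 = 7.
Total = 247 * 7 = 1729.

1729


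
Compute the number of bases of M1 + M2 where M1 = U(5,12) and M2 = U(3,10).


Bases of a direct sum M1 + M2: |B| = |B(M1)| * |B(M2)|.
|B(U(5,12))| = C(12,5) = 792.
|B(U(3,10))| = C(10,3) = 120.
Total bases = 792 * 120 = 95040.

95040


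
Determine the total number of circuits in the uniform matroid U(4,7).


In U(4,7), circuits are the (5)-element subsets.
Any set of 5 elements is dependent, and removing any one element gives
an independent set of size 4, so it is a minimal dependent set.
Number of circuits = C(7,5) = 7! / (5! * 2!) = 21.

21


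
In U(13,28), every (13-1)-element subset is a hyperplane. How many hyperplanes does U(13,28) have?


Hyperplanes of U(13,28) are flats of rank 12.
In a uniform matroid, these are exactly the (12)-element subsets.
Count = C(28,12) = 30421755.

30421755


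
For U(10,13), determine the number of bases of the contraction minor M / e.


Contracting e from U(10,13) gives U(9,12).
Bases of U(9,12) = C(12,9) = 220.

220


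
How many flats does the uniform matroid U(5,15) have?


Flats of U(5,15): every subset of size < 5 is a flat, plus E itself.
Count = C(15,0) + C(15,1) + C(15,2) + C(15,3) + C(15,4) + 1
     = 1 + 15 + 105 + 455 + 1365 + 1
     = 1942.

1942


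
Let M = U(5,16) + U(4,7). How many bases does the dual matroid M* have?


(M1+M2)* = M1* + M2*.
M1* = U(11,16), bases: C(16,11) = 4368.
M2* = U(3,7), bases: C(7,3) = 35.
|B(M*)| = 4368 * 35 = 152880.

152880


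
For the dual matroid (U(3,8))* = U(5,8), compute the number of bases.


The dual of U(r,n) is U(n-r, n) = U(5,8).
Bases of U(5,8) are all (5)-element subsets.
|B(M*)| = C(8,5) = 56.

56


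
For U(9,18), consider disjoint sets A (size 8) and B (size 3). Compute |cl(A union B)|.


|A union B| = 8 + 3 = 11 (disjoint).
In U(9,18), cl(S) = S if |S| < 9, else cl(S) = E.
Since 11 >= 9, cl(A union B) = E.
|cl(A union B)| = 18.

18


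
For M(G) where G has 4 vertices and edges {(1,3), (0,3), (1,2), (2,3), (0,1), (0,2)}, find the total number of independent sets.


An independent set in a graphic matroid is an acyclic edge subset.
G has 4 vertices and 6 edges.
Enumerate all 2^6 = 64 subsets, checking for acyclicity.
Total independent sets = 38.

38


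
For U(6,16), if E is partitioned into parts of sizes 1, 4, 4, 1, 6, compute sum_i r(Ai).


r(Ai) = min(|Ai|, 6) for each part.
Sum = min(1,6) + min(4,6) + min(4,6) + min(1,6) + min(6,6)
    = 1 + 4 + 4 + 1 + 6
    = 16.

16


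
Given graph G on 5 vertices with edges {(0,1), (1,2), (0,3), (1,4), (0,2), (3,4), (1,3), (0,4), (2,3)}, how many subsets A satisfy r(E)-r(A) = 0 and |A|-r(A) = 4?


R(x,y) = sum over A in 2^E of x^(r(E)-r(A)) * y^(|A|-r(A)).
G has 5 vertices, 9 edges. r(E) = 4.
Enumerate all 2^9 = 512 subsets.
Count subsets with r(E)-r(A)=0 and |A|-r(A)=4: 9.

9


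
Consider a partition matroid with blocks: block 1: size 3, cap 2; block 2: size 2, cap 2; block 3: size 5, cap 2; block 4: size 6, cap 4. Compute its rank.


Rank of a partition matroid = sum of min(|Si|, ci) for each block.
= min(3,2) + min(2,2) + min(5,2) + min(6,4)
= 2 + 2 + 2 + 4
= 10.

10


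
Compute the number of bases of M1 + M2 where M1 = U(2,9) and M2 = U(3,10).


Bases of a direct sum M1 + M2: |B| = |B(M1)| * |B(M2)|.
|B(U(2,9))| = C(9,2) = 36.
|B(U(3,10))| = C(10,3) = 120.
Total bases = 36 * 120 = 4320.

4320


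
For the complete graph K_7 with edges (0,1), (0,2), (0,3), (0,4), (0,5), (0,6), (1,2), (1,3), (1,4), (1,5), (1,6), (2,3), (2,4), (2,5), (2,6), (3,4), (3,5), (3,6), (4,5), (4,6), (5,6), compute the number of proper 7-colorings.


P(K_7, k) = k(k-1)(k-2)...(k-6).
P(7) = (7) * (6) * (5) * (4) * (3) * (2) * (1) = 5040.

5040


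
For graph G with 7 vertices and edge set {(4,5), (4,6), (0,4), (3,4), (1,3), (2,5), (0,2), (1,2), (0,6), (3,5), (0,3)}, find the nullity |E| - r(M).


Cycle rank (nullity) = |E| - r(M) = |E| - (|V| - c).
|E| = 11, |V| = 7, c = 1.
Nullity = 11 - (7 - 1) = 11 - 6 = 5.

5


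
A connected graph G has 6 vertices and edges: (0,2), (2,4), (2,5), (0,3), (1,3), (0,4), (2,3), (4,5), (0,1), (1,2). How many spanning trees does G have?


By Kirchhoff's matrix tree theorem, the number of spanning trees equals
the determinant of any cofactor of the Laplacian matrix L.
G has 6 vertices and 10 edges.
Computing the (5 x 5) cofactor determinant gives 104.

104


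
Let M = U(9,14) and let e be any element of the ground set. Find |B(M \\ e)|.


Deleting e from U(9,14) gives U(9,13) since n > r.
Bases of U(9,13) = C(13,9) = 13! / (9! * 4!) = 715.

715


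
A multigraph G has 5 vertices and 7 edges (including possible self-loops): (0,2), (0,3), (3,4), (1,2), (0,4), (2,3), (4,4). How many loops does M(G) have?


In a graphic matroid, a loop is a self-loop edge (u,u) with rank 0.
Examining all 7 edges for self-loops...
Self-loops found: (4,4)
Number of loops = 1.

1


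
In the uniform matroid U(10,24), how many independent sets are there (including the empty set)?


Independent sets of U(10,24) are all subsets of size <= 10.
Count = C(24,0) + C(24,1) + C(24,2) + C(24,3) + C(24,4) + C(24,5) + C(24,6) + C(24,7) + C(24,8) + C(24,9) + C(24,10)
     = 1 + 24 + 276 + 2024 + 10626 + 42504 + 134596 + 346104 + 735471 + 1307504 + 1961256
     = 4540386.

4540386


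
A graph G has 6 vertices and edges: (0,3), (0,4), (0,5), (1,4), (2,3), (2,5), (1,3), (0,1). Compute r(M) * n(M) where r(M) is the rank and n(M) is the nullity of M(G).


r(M) = |V| - c = 6 - 1 = 5.
nullity = |E| - r(M) = 8 - 5 = 3.
Product = 5 * 3 = 15.

15


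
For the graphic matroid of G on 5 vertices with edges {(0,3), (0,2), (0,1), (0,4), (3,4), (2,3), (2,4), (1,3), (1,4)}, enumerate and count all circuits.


A circuit in a graphic matroid = edge set of a simple cycle.
G has 5 vertices and 9 edges.
Enumerating all minimal edge subsets forming cycles...
Total circuits found: 22.

22


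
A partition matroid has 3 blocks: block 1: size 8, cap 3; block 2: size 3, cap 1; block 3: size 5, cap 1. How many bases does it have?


A basis picks exactly ci elements from block i.
Number of bases = product of C(|Si|, ci).
= C(8,3) * C(3,1) * C(5,1)
= 56 * 3 * 5
= 840.

840


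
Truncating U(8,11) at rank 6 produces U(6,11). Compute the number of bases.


Truncating U(8,11) to rank 6 gives U(6,11).
Bases of U(6,11) are all 6-element subsets of 11 elements.
Number of bases = C(11,6) = 462.

462


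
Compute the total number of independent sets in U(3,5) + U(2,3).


For a direct sum, |I(M1+M2)| = |I(M1)| * |I(M2)|.
|I(U(3,5))| = sum C(5,k) for k=0..3 = 26.
|I(U(2,3))| = sum C(3,k) for k=0..2 = 7.
Total = 26 * 7 = 182.

182


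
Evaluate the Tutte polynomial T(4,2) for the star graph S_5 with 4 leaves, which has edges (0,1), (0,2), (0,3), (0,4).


A star on 5 vertices is a tree with 4 edges.
T(x,y) = x^(4) for any tree.
T(4,2) = 4^4 = 256.

256


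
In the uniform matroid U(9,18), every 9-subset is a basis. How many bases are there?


Bases of U(9,18) are all 9-element subsets of the 18-element ground set.
Number of bases = C(18,9).
C(18,9) = 18! / (9! * 9!) = 48620.

48620


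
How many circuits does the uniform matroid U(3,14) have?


In U(3,14), circuits are the (4)-element subsets.
Any set of 4 elements is dependent, and removing any one element gives
an independent set of size 3, so it is a minimal dependent set.
Number of circuits = C(14,4) = (14 * 13 * 12 * 11) / (1 * 2 * 3 * 4) = 1001.

1001


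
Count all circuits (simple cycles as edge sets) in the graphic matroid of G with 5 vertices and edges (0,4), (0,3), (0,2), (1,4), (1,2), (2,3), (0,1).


A circuit in a graphic matroid = edge set of a simple cycle.
G has 5 vertices and 7 edges.
Enumerating all minimal edge subsets forming cycles...
Total circuits found: 6.

6


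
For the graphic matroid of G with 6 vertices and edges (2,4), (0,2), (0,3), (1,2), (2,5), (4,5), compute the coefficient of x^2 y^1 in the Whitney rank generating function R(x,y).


R(x,y) = sum over A in 2^E of x^(r(E)-r(A)) * y^(|A|-r(A)).
G has 6 vertices, 6 edges. r(E) = 5.
Enumerate all 2^6 = 64 subsets.
Count subsets with r(E)-r(A)=2 and |A|-r(A)=1: 3.

3


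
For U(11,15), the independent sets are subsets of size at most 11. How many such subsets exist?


Independent sets of U(11,15) are all subsets of size <= 11.
Count = C(15,0) + C(15,1) + C(15,2) + C(15,3) + C(15,4) + C(15,5) + C(15,6) + C(15,7) + C(15,8) + C(15,9) + C(15,10) + C(15,11)
     = 1 + 15 + 105 + 455 + 1365 + 3003 + 5005 + 6435 + 6435 + 5005 + 3003 + 1365
     = 32192.

32192


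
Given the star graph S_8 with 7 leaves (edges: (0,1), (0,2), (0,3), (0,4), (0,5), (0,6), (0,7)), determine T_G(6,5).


A star on 8 vertices is a tree with 7 edges.
T(x,y) = x^(7) for any tree.
T(6,5) = 6^7 = 279936.

279936


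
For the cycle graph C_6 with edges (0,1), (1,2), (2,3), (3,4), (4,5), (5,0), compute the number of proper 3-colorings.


P(C_6, k) = (k-1)^6 + (-1)^6*(k-1).
P(3) = (2)^6 + 2
= 64 + 2 = 66.

66


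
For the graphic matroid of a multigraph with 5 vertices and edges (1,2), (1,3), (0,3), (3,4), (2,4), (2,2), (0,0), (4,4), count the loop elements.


In a graphic matroid, a loop is a self-loop edge (u,u) with rank 0.
Examining all 8 edges for self-loops...
Self-loops found: (2,2), (0,0), (4,4)
Number of loops = 3.

3


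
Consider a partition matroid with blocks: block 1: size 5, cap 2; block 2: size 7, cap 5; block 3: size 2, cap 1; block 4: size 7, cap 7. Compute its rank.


Rank of a partition matroid = sum of min(|Si|, ci) for each block.
= min(5,2) + min(7,5) + min(2,1) + min(7,7)
= 2 + 5 + 1 + 7
= 15.

15


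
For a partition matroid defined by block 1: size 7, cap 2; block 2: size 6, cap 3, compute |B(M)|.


A basis picks exactly ci elements from block i.
Number of bases = product of C(|Si|, ci).
= C(7,2) * C(6,3)
= 21 * 20
= 420.

420


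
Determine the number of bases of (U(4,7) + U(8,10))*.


(M1+M2)* = M1* + M2*.
M1* = U(3,7), bases: C(7,3) = 35.
M2* = U(2,10), bases: C(10,2) = 45.
|B(M*)| = 35 * 45 = 1575.

1575


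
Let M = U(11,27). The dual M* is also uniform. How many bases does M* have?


The dual of U(r,n) is U(n-r, n) = U(16,27).
Bases of U(16,27) are all (16)-element subsets.
|B(M*)| = C(27,16) = 27! / (16! * 11!) = 13037895.

13037895


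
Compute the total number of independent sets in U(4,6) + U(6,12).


For a direct sum, |I(M1+M2)| = |I(M1)| * |I(M2)|.
|I(U(4,6))| = sum C(6,k) for k=0..4 = 57.
|I(U(6,12))| = sum C(12,k) for k=0..6 = 2510.
Total = 57 * 2510 = 143070.

143070


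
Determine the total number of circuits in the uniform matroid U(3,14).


In U(3,14), circuits are the (4)-element subsets.
Any set of 4 elements is dependent, and removing any one element gives
an independent set of size 3, so it is a minimal dependent set.
Number of circuits = (14 choose 4) = 1001.

1001


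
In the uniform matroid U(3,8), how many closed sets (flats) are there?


Flats of U(3,8): every subset of size < 3 is a flat, plus E itself.
Count = C(8,0) + C(8,1) + C(8,2) + 1
     = 1 + 8 + 28 + 1
     = 38.

38


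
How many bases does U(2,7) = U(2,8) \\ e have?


Deleting e from U(2,8) gives U(2,7) since n > r.
Bases of U(2,7) = C(7,2) = 7! / (2! * 5!) = 21.

21


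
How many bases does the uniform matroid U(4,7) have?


Bases of U(4,7) are all 4-element subsets of the 7-element ground set.
Number of bases = C(7,4).
C(7,4) = (7 * 6 * 5 * 4) / (1 * 2 * 3 * 4) = 35.

35


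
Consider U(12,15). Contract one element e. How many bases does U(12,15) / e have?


Contracting e from U(12,15) gives U(11,14).
Bases of U(11,14) = C(14,11) = 14! / (11! * 3!) = 364.

364


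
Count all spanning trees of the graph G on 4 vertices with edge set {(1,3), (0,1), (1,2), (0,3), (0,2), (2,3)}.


By Kirchhoff's matrix tree theorem, the number of spanning trees equals
the determinant of any cofactor of the Laplacian matrix L.
G has 4 vertices and 6 edges.
Computing the (3 x 3) cofactor determinant gives 16.

16


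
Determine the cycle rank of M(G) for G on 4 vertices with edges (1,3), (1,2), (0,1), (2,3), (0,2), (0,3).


Cycle rank (nullity) = |E| - r(M) = |E| - (|V| - c).
|E| = 6, |V| = 4, c = 1.
Nullity = 6 - (4 - 1) = 6 - 3 = 3.

3


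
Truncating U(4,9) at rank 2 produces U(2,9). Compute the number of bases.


Truncating U(4,9) to rank 2 gives U(2,9).
Bases of U(2,9) are all 2-element subsets of 9 elements.
Number of bases = (9 choose 2) = 36.

36


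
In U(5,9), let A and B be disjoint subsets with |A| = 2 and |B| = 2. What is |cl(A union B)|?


|A union B| = 2 + 2 = 4 (disjoint).
In U(5,9), cl(S) = S if |S| < 5, else cl(S) = E.
Since 4 < 5, cl(A union B) = A union B.
|cl(A union B)| = 4.

4


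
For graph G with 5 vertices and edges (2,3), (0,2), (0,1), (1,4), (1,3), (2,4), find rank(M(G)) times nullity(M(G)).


r(M) = |V| - c = 5 - 1 = 4.
nullity = |E| - r(M) = 6 - 4 = 2.
Product = 4 * 2 = 8.

8


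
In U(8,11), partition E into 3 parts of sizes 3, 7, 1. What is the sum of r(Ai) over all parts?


r(Ai) = min(|Ai|, 8) for each part.
Sum = min(3,8) + min(7,8) + min(1,8)
    = 3 + 7 + 1
    = 11.

11


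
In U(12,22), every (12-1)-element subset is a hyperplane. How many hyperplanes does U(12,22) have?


Hyperplanes of U(12,22) are flats of rank 11.
In a uniform matroid, these are exactly the (11)-element subsets.
Count = C(22,11) = 22! / (11! * 11!) = 705432.

705432


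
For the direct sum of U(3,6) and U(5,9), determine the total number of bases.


Bases of a direct sum M1 + M2: |B| = |B(M1)| * |B(M2)|.
|B(U(3,6))| = C(6,3) = 20.
|B(U(5,9))| = C(9,5) = 126.
Total bases = 20 * 126 = 2520.

2520


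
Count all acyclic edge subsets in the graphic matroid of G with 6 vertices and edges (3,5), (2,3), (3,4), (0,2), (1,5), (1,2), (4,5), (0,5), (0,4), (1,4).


An independent set in a graphic matroid is an acyclic edge subset.
G has 6 vertices and 10 edges.
Enumerate all 2^10 = 1024 subsets, checking for acyclicity.
Total independent sets = 488.

488


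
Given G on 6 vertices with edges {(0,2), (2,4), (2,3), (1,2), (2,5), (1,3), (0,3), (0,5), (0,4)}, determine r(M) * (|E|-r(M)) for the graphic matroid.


r(M) = |V| - c = 6 - 1 = 5.
nullity = |E| - r(M) = 9 - 5 = 4.
Product = 5 * 4 = 20.

20


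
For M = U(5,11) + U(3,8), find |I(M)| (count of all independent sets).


For a direct sum, |I(M1+M2)| = |I(M1)| * |I(M2)|.
|I(U(5,11))| = sum C(11,k) for k=0..5 = 1024.
|I(U(3,8))| = sum C(8,k) for k=0..3 = 93.
Total = 1024 * 93 = 95232.

95232


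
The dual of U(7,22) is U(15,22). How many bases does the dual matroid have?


The dual of U(r,n) is U(n-r, n) = U(15,22).
Bases of U(15,22) are all (15)-element subsets.
|B(M*)| = C(22,15) = 22! / (15! * 7!) = 170544.

170544


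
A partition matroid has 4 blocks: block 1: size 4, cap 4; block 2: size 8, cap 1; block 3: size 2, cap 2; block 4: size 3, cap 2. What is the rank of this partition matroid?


Rank of a partition matroid = sum of min(|Si|, ci) for each block.
= min(4,4) + min(8,1) + min(2,2) + min(3,2)
= 4 + 1 + 2 + 2
= 9.

9


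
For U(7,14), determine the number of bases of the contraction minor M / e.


Contracting e from U(7,14) gives U(6,13).
Bases of U(6,13) = (13 choose 6) = 1716.

1716


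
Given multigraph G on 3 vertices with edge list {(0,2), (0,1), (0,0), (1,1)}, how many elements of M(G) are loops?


In a graphic matroid, a loop is a self-loop edge (u,u) with rank 0.
Examining all 4 edges for self-loops...
Self-loops found: (0,0), (1,1)
Number of loops = 2.

2


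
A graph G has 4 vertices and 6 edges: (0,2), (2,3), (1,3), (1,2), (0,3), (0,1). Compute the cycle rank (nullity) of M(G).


Cycle rank (nullity) = |E| - r(M) = |E| - (|V| - c).
|E| = 6, |V| = 4, c = 1.
Nullity = 6 - (4 - 1) = 6 - 3 = 3.

3


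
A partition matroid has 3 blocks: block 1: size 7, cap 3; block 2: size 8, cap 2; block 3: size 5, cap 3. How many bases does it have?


A basis picks exactly ci elements from block i.
Number of bases = product of C(|Si|, ci).
= C(7,3) * C(8,2) * C(5,3)
= 35 * 28 * 10
= 9800.

9800


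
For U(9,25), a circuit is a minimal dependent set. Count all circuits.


In U(9,25), circuits are the (10)-element subsets.
Any set of 10 elements is dependent, and removing any one element gives
an independent set of size 9, so it is a minimal dependent set.
Number of circuits = C(25,10) = 3268760.

3268760


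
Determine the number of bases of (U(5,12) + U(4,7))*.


(M1+M2)* = M1* + M2*.
M1* = U(7,12), bases: C(12,7) = 792.
M2* = U(3,7), bases: C(7,3) = 35.
|B(M*)| = 792 * 35 = 27720.

27720


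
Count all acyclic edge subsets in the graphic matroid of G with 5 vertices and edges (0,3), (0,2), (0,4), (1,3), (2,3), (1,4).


An independent set in a graphic matroid is an acyclic edge subset.
G has 5 vertices and 6 edges.
Enumerate all 2^6 = 64 subsets, checking for acyclicity.
Total independent sets = 52.

52


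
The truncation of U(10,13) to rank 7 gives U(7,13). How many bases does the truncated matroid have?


Truncating U(10,13) to rank 7 gives U(7,13).
Bases of U(7,13) are all 7-element subsets of 13 elements.
Number of bases = C(13,7) = 1716.

1716


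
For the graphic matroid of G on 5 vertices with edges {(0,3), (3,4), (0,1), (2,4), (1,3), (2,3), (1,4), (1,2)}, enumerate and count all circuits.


A circuit in a graphic matroid = edge set of a simple cycle.
G has 5 vertices and 8 edges.
Enumerating all minimal edge subsets forming cycles...
Total circuits found: 12.

12


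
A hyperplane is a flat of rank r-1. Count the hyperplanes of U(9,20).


Hyperplanes of U(9,20) are flats of rank 8.
In a uniform matroid, these are exactly the (8)-element subsets.
Count = (20 choose 8) = 125970.

125970


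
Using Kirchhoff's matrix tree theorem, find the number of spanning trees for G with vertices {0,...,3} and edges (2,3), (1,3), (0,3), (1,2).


By Kirchhoff's matrix tree theorem, the number of spanning trees equals
the determinant of any cofactor of the Laplacian matrix L.
G has 4 vertices and 4 edges.
Computing the (3 x 3) cofactor determinant gives 3.

3


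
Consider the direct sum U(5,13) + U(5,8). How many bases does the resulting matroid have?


Bases of a direct sum M1 + M2: |B| = |B(M1)| * |B(M2)|.
|B(U(5,13))| = C(13,5) = 1287.
|B(U(5,8))| = C(8,5) = 56.
Total bases = 1287 * 56 = 72072.

72072


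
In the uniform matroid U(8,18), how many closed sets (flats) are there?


Flats of U(8,18): every subset of size < 8 is a flat, plus E itself.
Count = C(18,0) + C(18,1) + C(18,2) + C(18,3) + C(18,4) + C(18,5) + C(18,6) + C(18,7) + 1
     = 1 + 18 + 153 + 816 + 3060 + 8568 + 18564 + 31824 + 1
     = 63005.

63005


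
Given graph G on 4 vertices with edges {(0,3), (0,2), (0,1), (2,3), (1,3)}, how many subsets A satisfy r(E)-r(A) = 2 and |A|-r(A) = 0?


R(x,y) = sum over A in 2^E of x^(r(E)-r(A)) * y^(|A|-r(A)).
G has 4 vertices, 5 edges. r(E) = 3.
Enumerate all 2^5 = 32 subsets.
Count subsets with r(E)-r(A)=2 and |A|-r(A)=0: 5.

5


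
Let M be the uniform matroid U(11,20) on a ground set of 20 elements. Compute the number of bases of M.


Bases of U(11,20) are all 11-element subsets of the 20-element ground set.
Number of bases = C(20,11).
C(20,11) = 167960.

167960


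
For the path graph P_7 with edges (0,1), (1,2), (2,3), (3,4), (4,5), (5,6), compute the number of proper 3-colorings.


P(P_7, k) = k * (k-1)^(6).
P(3) = 3 * 2^6 = 3 * 64 = 192.

192


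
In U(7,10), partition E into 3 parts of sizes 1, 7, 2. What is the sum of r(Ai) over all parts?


r(Ai) = min(|Ai|, 7) for each part.
Sum = min(1,7) + min(7,7) + min(2,7)
    = 1 + 7 + 2
    = 10.

10


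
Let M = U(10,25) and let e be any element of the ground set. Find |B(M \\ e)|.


Deleting e from U(10,25) gives U(10,24) since n > r.
Bases of U(10,24) = C(24,10) = 24! / (10! * 14!) = 1961256.

1961256


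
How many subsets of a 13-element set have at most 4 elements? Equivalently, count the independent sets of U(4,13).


Independent sets of U(4,13) are all subsets of size <= 4.
Count = C(13,0) + C(13,1) + C(13,2) + C(13,3) + C(13,4)
     = 1 + 13 + 78 + 286 + 715
     = 1093.

1093


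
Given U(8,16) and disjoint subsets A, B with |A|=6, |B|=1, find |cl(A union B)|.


|A union B| = 6 + 1 = 7 (disjoint).
In U(8,16), cl(S) = S if |S| < 8, else cl(S) = E.
Since 7 < 8, cl(A union B) = A union B.
|cl(A union B)| = 7.

7


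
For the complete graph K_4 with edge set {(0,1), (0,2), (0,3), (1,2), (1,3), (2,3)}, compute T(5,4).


T(K_4; x,y) = x^3 + 3x^2 + 4xy + 2x + y^3 + 3y^2 + 2y.
Substituting x=5, y=4:
= 125 + 75 + 80 + 10 + 64 + 48 + 8
= 410.

410


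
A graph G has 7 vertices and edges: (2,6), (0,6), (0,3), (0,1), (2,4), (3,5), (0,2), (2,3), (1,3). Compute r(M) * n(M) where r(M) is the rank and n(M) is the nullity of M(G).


r(M) = |V| - c = 7 - 1 = 6.
nullity = |E| - r(M) = 9 - 6 = 3.
Product = 6 * 3 = 18.

18


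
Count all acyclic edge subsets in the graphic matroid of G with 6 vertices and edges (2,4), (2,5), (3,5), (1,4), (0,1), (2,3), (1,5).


An independent set in a graphic matroid is an acyclic edge subset.
G has 6 vertices and 7 edges.
Enumerate all 2^7 = 128 subsets, checking for acyclicity.
Total independent sets = 104.

104


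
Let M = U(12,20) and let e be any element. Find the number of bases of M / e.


Contracting e from U(12,20) gives U(11,19).
Bases of U(11,19) = C(19,11) = 75582.

75582


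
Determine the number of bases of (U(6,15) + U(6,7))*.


(M1+M2)* = M1* + M2*.
M1* = U(9,15), bases: C(15,9) = 5005.
M2* = U(1,7), bases: C(7,1) = 7.
|B(M*)| = 5005 * 7 = 35035.

35035


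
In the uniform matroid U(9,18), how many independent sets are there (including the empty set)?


Independent sets of U(9,18) are all subsets of size <= 9.
Count = C(18,0) + C(18,1) + C(18,2) + C(18,3) + C(18,4) + C(18,5) + C(18,6) + C(18,7) + C(18,8) + C(18,9)
     = 1 + 18 + 153 + 816 + 3060 + 8568 + 18564 + 31824 + 43758 + 48620
     = 155382.

155382


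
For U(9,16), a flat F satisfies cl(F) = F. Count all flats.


Flats of U(9,16): every subset of size < 9 is a flat, plus E itself.
Count = C(16,0) + C(16,1) + C(16,2) + C(16,3) + C(16,4) + C(16,5) + C(16,6) + C(16,7) + C(16,8) + 1
     = 1 + 16 + 120 + 560 + 1820 + 4368 + 8008 + 11440 + 12870 + 1
     = 39204.

39204


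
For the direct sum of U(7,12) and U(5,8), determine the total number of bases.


Bases of a direct sum M1 + M2: |B| = |B(M1)| * |B(M2)|.
|B(U(7,12))| = C(12,7) = 792.
|B(U(5,8))| = C(8,5) = 56.
Total bases = 792 * 56 = 44352.

44352


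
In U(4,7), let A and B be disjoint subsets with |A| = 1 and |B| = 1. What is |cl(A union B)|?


|A union B| = 1 + 1 = 2 (disjoint).
In U(4,7), cl(S) = S if |S| < 4, else cl(S) = E.
Since 2 < 4, cl(A union B) = A union B.
|cl(A union B)| = 2.

2


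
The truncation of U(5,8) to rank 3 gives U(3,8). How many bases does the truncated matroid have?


Truncating U(5,8) to rank 3 gives U(3,8).
Bases of U(3,8) are all 3-element subsets of 8 elements.
Number of bases = C(8,3) = (8 * 7 * 6) / (1 * 2 * 3) = 56.

56


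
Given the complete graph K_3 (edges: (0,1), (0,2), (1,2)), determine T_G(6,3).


T(K_3; x,y) = x^2 + x + y.
T(6,3) = 36 + 6 + 3 = 45.

45


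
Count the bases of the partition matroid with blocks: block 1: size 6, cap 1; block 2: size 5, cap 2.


A basis picks exactly ci elements from block i.
Number of bases = product of C(|Si|, ci).
= C(6,1) * C(5,2)
= 6 * 10
= 60.

60


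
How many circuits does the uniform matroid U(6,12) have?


In U(6,12), circuits are the (7)-element subsets.
Any set of 7 elements is dependent, and removing any one element gives
an independent set of size 6, so it is a minimal dependent set.
Number of circuits = C(12,7) = 792.

792


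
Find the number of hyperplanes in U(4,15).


Hyperplanes of U(4,15) are flats of rank 3.
In a uniform matroid, these are exactly the (3)-element subsets.
Count = (15 choose 3) = 455.

455


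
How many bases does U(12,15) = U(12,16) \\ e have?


Deleting e from U(12,16) gives U(12,15) since n > r.
Bases of U(12,15) = C(15,12) = 455.

455


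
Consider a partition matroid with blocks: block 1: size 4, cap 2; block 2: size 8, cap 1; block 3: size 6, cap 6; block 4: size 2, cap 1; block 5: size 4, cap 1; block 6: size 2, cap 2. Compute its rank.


Rank of a partition matroid = sum of min(|Si|, ci) for each block.
= min(4,2) + min(8,1) + min(6,6) + min(2,1) + min(4,1) + min(2,2)
= 2 + 1 + 6 + 1 + 1 + 2
= 13.

13


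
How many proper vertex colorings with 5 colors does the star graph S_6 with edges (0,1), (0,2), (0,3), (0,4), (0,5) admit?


P(tree, k) = k * (k-1)^(5) for any tree on 6 vertices.
P(5) = 5 * 4^5 = 5 * 1024 = 5120.

5120


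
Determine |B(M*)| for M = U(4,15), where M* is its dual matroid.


The dual of U(r,n) is U(n-r, n) = U(11,15).
Bases of U(11,15) are all (11)-element subsets.
|B(M*)| = C(15,11) = 1365.

1365


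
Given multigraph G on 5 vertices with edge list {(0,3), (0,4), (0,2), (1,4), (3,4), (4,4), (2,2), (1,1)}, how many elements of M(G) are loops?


In a graphic matroid, a loop is a self-loop edge (u,u) with rank 0.
Examining all 8 edges for self-loops...
Self-loops found: (4,4), (2,2), (1,1)
Number of loops = 3.

3


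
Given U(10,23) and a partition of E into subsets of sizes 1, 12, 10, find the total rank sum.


r(Ai) = min(|Ai|, 10) for each part.
Sum = min(1,10) + min(12,10) + min(10,10)
    = 1 + 10 + 10
    = 21.

21


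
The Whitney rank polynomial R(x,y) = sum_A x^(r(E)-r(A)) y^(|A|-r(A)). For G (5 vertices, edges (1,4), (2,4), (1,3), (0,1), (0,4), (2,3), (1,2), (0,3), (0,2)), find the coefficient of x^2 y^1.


R(x,y) = sum over A in 2^E of x^(r(E)-r(A)) * y^(|A|-r(A)).
G has 5 vertices, 9 edges. r(E) = 4.
Enumerate all 2^9 = 512 subsets.
Count subsets with r(E)-r(A)=2 and |A|-r(A)=1: 7.

7


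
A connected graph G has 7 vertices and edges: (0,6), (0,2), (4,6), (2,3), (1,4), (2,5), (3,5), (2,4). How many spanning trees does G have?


By Kirchhoff's matrix tree theorem, the number of spanning trees equals
the determinant of any cofactor of the Laplacian matrix L.
G has 7 vertices and 8 edges.
Computing the (6 x 6) cofactor determinant gives 12.

12


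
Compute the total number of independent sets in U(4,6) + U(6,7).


For a direct sum, |I(M1+M2)| = |I(M1)| * |I(M2)|.
|I(U(4,6))| = sum C(6,k) for k=0..4 = 57.
|I(U(6,7))| = sum C(7,k) for k=0..6 = 127.
Total = 57 * 127 = 7239.

7239


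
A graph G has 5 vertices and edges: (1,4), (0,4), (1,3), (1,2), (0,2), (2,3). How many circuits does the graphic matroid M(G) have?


A circuit in a graphic matroid = edge set of a simple cycle.
G has 5 vertices and 6 edges.
Enumerating all minimal edge subsets forming cycles...
Total circuits found: 3.

3


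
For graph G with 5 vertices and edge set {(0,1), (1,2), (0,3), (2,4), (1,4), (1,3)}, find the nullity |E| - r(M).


Cycle rank (nullity) = |E| - r(M) = |E| - (|V| - c).
|E| = 6, |V| = 5, c = 1.
Nullity = 6 - (5 - 1) = 6 - 4 = 2.

2


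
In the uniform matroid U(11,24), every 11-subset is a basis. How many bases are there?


Bases of U(11,24) are all 11-element subsets of the 24-element ground set.
Number of bases = C(24,11).
C(24,11) = 24! / (11! * 13!) = 2496144.

2496144


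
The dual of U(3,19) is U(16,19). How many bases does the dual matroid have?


The dual of U(r,n) is U(n-r, n) = U(16,19).
Bases of U(16,19) are all (16)-element subsets.
|B(M*)| = C(19,16) = 19! / (16! * 3!) = 969.

969


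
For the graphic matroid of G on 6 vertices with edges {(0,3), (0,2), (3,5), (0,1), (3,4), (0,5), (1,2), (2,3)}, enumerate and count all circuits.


A circuit in a graphic matroid = edge set of a simple cycle.
G has 6 vertices and 8 edges.
Enumerating all minimal edge subsets forming cycles...
Total circuits found: 6.

6


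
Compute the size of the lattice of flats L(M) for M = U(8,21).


Flats of U(8,21): every subset of size < 8 is a flat, plus E itself.
Count = C(21,0) + C(21,1) + C(21,2) + C(21,3) + C(21,4) + C(21,5) + C(21,6) + C(21,7) + 1
     = 1 + 21 + 210 + 1330 + 5985 + 20349 + 54264 + 116280 + 1
     = 198441.

198441


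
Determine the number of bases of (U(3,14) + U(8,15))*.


(M1+M2)* = M1* + M2*.
M1* = U(11,14), bases: C(14,11) = 364.
M2* = U(7,15), bases: C(15,7) = 6435.
|B(M*)| = 364 * 6435 = 2342340.

2342340


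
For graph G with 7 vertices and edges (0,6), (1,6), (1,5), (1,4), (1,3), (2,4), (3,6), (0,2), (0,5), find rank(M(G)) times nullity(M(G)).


r(M) = |V| - c = 7 - 1 = 6.
nullity = |E| - r(M) = 9 - 6 = 3.
Product = 6 * 3 = 18.

18


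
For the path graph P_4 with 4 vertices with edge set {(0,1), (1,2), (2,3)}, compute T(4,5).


A path on 4 vertices is a tree with 3 edges.
T(x,y) = x^(3) for any tree.
T(4,5) = 4^3 = 64.

64


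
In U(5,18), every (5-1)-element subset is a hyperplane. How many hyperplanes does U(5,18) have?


Hyperplanes of U(5,18) are flats of rank 4.
In a uniform matroid, these are exactly the (4)-element subsets.
Count = (18 choose 4) = 3060.

3060


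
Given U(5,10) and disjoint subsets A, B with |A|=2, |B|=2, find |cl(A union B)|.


|A union B| = 2 + 2 = 4 (disjoint).
In U(5,10), cl(S) = S if |S| < 5, else cl(S) = E.
Since 4 < 5, cl(A union B) = A union B.
|cl(A union B)| = 4.

4


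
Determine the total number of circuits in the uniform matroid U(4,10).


In U(4,10), circuits are the (5)-element subsets.
Any set of 5 elements is dependent, and removing any one element gives
an independent set of size 4, so it is a minimal dependent set.
Number of circuits = (10 choose 5) = 252.

252


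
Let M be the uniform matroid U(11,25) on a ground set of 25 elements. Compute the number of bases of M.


Bases of U(11,25) are all 11-element subsets of the 25-element ground set.
Number of bases = C(25,11).
(25 choose 11) = 4457400.

4457400


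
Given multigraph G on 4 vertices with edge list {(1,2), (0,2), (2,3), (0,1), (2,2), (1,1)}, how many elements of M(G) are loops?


In a graphic matroid, a loop is a self-loop edge (u,u) with rank 0.
Examining all 6 edges for self-loops...
Self-loops found: (2,2), (1,1)
Number of loops = 2.

2


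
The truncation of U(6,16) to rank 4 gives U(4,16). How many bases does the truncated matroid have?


Truncating U(6,16) to rank 4 gives U(4,16).
Bases of U(4,16) are all 4-element subsets of 16 elements.
Number of bases = C(16,4) = 16! / (4! * 12!) = 1820.

1820


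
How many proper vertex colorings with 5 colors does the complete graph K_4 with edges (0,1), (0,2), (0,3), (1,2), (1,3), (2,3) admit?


P(K_4, k) = k(k-1)(k-2)...(k-3).
P(5) = (5) * (4) * (3) * (2) = 120.

120


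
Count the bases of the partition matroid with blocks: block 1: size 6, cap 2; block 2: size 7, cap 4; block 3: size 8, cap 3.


A basis picks exactly ci elements from block i.
Number of bases = product of C(|Si|, ci).
= C(6,2) * C(7,4) * C(8,3)
= 15 * 35 * 56
= 29400.

29400
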